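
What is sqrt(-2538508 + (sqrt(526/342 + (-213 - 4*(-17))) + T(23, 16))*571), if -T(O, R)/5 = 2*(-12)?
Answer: sqrt(-8024991012 + 65094*I*sqrt(116527))/57 ≈ 2.1758 + 1571.6*I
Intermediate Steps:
T(O, R) = 120 (T(O, R) = -10*(-12) = -5*(-24) = 120)
sqrt(-2538508 + (sqrt(526/342 + (-213 - 4*(-17))) + T(23, 16))*571) = sqrt(-2538508 + (sqrt(526/342 + (-213 - 4*(-17))) + 120)*571) = sqrt(-2538508 + (sqrt(526*(1/342) + (-213 - 1*(-68))) + 120)*571) = sqrt(-2538508 + (sqrt(263/171 + (-213 + 68)) + 120)*571) = sqrt(-2538508 + (sqrt(263/171 - 145) + 120)*571) = sqrt(-2538508 + (sqrt(-24532/171) + 120)*571) = sqrt(-2538508 + (2*I*sqrt(116527)/57 + 120)*571) = sqrt(-2538508 + (120 + 2*I*sqrt(116527)/57)*571) = sqrt(-2538508 + (68520 + 1142*I*sqrt(116527)/57)) = sqrt(-2469988 + 1142*I*sqrt(116527)/57)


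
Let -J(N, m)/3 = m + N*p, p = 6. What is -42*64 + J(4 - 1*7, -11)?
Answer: -2601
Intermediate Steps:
J(N, m) = -18*N - 3*m (J(N, m) = -3*(m + N*6) = -3*(m + 6*N) = -18*N - 3*m)
-42*64 + J(4 - 1*7, -11) = -42*64 + (-18*(4 - 1*7) - 3*(-11)) = -2688 + (-18*(4 - 7) + 33) = -2688 + (-18*(-3) + 33) = -2688 + (54 + 33) = -2688 + 87 = -2601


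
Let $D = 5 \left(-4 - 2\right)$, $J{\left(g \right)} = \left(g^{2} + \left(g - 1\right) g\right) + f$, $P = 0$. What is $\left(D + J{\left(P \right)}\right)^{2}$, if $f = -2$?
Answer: $1024$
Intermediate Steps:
$J{\left(g \right)} = -2 + g^{2} + g \left(-1 + g\right)$ ($J{\left(g \right)} = \left(g^{2} + \left(g - 1\right) g\right) - 2 = \left(g^{2} + \left(-1 + g\right) g\right) - 2 = \left(g^{2} + g \left(-1 + g\right)\right) - 2 = -2 + g^{2} + g \left(-1 + g\right)$)
$D = -30$ ($D = 5 \left(-6\right) = -30$)
$\left(D + J{\left(P \right)}\right)^{2} = \left(-30 - \left(2 - 2 \cdot 0^{2}\right)\right)^{2} = \left(-30 + \left(-2 + 0 + 2 \cdot 0\right)\right)^{2} = \left(-30 + \left(-2 + 0 + 0\right)\right)^{2} = \left(-30 - 2\right)^{2} = \left(-32\right)^{2} = 1024$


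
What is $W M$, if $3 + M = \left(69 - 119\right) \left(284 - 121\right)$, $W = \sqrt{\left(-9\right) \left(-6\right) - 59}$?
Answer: $- 8153 i \sqrt{5} \approx - 18231.0 i$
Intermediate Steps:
$W = i \sqrt{5}$ ($W = \sqrt{54 - 59} = \sqrt{-5} = i \sqrt{5} \approx 2.2361 i$)
$M = -8153$ ($M = -3 + \left(69 - 119\right) \left(284 - 121\right) = -3 - 8150 = -8153$)
$W M = i \sqrt{5} \left(-8153\right) = - 8153 i \sqrt{5}$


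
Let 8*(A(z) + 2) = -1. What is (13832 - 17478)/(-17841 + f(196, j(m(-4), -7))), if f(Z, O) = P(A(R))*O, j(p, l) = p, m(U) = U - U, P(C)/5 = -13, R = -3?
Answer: 3646/17841 ≈ 0.20436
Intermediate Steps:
A(z) = -17/8 (A(z) = -2 + (⅛)*(-1) = -2 - ⅛ = -17/8)
P(C) = -65 (P(C) = 5*(-13) = -65)
m(U) = 0
f(Z, O) = -65*O
(13832 - 17478)/(-17841 + f(196, j(m(-4), -7))) = (13832 - 17478)/(-17841 - 65*0) = -3646/(-17841 + 0) = -3646/(-17841) = -3646*(-1/17841) = 3646/17841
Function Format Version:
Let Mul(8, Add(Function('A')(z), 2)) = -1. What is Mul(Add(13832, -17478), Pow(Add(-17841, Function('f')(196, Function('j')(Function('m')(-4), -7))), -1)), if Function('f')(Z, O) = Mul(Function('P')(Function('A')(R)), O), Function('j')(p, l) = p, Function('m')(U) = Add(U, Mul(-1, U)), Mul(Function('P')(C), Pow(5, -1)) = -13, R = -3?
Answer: Rational(3646, 17841) ≈ 0.20436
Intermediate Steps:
Function('A')(z) = Rational(-17, 8) (Function('A')(z) = Add(-2, Mul(Rational(1, 8), -1)) = Add(-2, Rational(-1, 8)) = Rational(-17, 8))
Function('P')(C) = -65 (Function('P')(C) = Mul(5, -13) = -65)
Function('m')(U) = 0
Function('f')(Z, O) = Mul(-65, O)
Mul(Add(13832, -17478), Pow(Add(-17841, Function('f')(196, Function('j')(Function('m')(-4), -7))), -1)) = Mul(Add(13832, -17478), Pow(Add(-17841, Mul(-65, 0)), -1)) = Mul(-3646, Pow(Add(-17841, 0), -1)) = Mul(-3646, Pow(-17841, -1)) = Mul(-3646, Rational(-1, 17841)) = Rational(3646, 17841)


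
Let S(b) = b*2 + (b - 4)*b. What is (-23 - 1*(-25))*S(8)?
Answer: 96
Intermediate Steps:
S(b) = 2*b + b*(-4 + b) (S(b) = 2*b + (-4 + b)*b = 2*b + b*(-4 + b))
(-23 - 1*(-25))*S(8) = (-23 - 1*(-25))*(8*(-2 + 8)) = (-23 + 25)*(8*6) = 2*48 = 96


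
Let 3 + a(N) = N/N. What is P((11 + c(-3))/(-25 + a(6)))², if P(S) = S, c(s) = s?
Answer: 64/729 ≈ 0.087791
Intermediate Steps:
a(N) = -2 (a(N) = -3 + N/N = -3 + 1 = -2)
P((11 + c(-3))/(-25 + a(6)))² = ((11 - 3)/(-25 - 2))² = (8/(-27))² = (8*(-1/27))² = (-8/27)² = 64/729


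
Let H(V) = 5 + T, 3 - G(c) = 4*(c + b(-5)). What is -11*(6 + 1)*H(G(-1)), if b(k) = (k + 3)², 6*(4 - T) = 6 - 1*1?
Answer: -3773/6 ≈ -628.83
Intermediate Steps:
T = 19/6 (T = 4 - (6 - 1*1)/6 = 4 - (6 - 1)/6 = 4 - ⅙*5 = 4 - ⅚ = 19/6 ≈ 3.1667)
b(k) = (3 + k)²
G(c) = -13 - 4*c (G(c) = 3 - 4*(c + (3 - 5)²) = 3 - 4*(c + (-2)²) = 3 - 4*(c + 4) = 3 - 4*(4 + c) = 3 - (16 + 4*c) = 3 + (-16 - 4*c) = -13 - 4*c)
H(V) = 49/6 (H(V) = 5 + 19/6 = 49/6)
-11*(6 + 1)*H(G(-1)) = -11*(6 + 1)*49/6 = -77*49/6 = -11*343/6 = -3773/6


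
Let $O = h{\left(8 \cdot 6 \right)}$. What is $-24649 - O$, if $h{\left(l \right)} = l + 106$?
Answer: $-24803$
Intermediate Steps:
$h{\left(l \right)} = 106 + l$
$O = 154$ ($O = 106 + 8 \cdot 6 = 106 + 48 = 154$)
$-24649 - O = -24649 - 154 = -24803$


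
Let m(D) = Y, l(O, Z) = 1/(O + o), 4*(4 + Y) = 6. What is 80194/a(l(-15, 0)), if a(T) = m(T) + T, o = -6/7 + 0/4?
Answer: -17803068/569 ≈ -31288.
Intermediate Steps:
o = -6/7 (o = -6*⅐ + 0*(¼) = -6/7 + 0 = -6/7 ≈ -0.85714)
Y = -5/2 (Y = -4 + (¼)*6 = -4 + 3/2 = -5/2 ≈ -2.5000)
l(O, Z) = 1/(-6/7 + O) (l(O, Z) = 1/(O - 6/7) = 1/(-6/7 + O))
m(D) = -5/2
a(T) = -5/2 + T
80194/a(l(-15, 0)) = 80194/(-5/2 + 7/(-6 + 7*(-15))) = 80194/(-5/2 + 7/(-6 - 105)) = 80194/(-5/2 + 7/(-111)) = 80194/(-5/2 + 7*(-1/111)) = 80194/(-5/2 - 7/111) = 80194/(-569/222) = 80194*(-222/569) = -17803068/569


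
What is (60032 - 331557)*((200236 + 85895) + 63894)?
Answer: -95040538125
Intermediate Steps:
(60032 - 331557)*((200236 + 85895) + 63894) = -271525*(286131 + 63894) = -271525*350025 = -95040538125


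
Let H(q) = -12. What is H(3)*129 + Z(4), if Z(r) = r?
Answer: -1544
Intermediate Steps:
H(3)*129 + Z(4) = -12*129 + 4 = -1548 + 4 = -1544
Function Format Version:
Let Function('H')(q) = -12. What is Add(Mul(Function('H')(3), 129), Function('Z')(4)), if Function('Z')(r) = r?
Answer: -1544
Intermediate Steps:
Add(Mul(Function('H')(3), 129), Function('Z')(4)) = Add(Mul(-12, 129), 4) = Add(-1548, 4) = -1544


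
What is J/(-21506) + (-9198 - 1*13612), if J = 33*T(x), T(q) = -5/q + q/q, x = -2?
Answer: -981103951/43012 ≈ -22810.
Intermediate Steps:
T(q) = 1 - 5/q (T(q) = -5/q + 1 = 1 - 5/q)
J = 231/2 (J = 33*((-5 - 2)/(-2)) = 33*(-½*(-7)) = 33*(7/2) = 231/2 ≈ 115.50)
J/(-21506) + (-9198 - 1*13612) = (231/2)/(-21506) + (-9198 - 1*13612) = (231/2)*(-1/21506) + (-9198 - 13612) = -231/43012 - 22810 = -981103951/43012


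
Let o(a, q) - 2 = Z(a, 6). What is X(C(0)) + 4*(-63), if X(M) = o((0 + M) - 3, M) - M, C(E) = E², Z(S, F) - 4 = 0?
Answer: -246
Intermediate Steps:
Z(S, F) = 4 (Z(S, F) = 4 + 0 = 4)
o(a, q) = 6 (o(a, q) = 2 + 4 = 6)
X(M) = 6 - M
X(C(0)) + 4*(-63) = (6 - 1*0²) + 4*(-63) = (6 - 1*0) - 252 = (6 + 0) - 252 = 6 - 252 = -246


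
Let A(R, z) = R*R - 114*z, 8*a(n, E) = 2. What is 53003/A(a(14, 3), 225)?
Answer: -848048/410399 ≈ -2.0664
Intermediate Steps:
a(n, E) = 1/4 (a(n, E) = (1/8)*2 = 1/4)
A(R, z) = R**2 - 114*z
53003/A(a(14, 3), 225) = 53003/((1/4)**2 - 114*225) = 53003/(1/16 - 25650) = 53003/(-410399/16) = 53003*(-16/410399) = -848048/410399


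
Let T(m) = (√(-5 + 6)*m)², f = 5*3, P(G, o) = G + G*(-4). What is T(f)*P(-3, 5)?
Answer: 2025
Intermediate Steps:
P(G, o) = -3*G (P(G, o) = G - 4*G = -3*G)
f = 15
T(m) = m² (T(m) = (√1*m)² = (1*m)² = m²)
T(f)*P(-3, 5) = 15²*(-3*(-3)) = 225*9 = 2025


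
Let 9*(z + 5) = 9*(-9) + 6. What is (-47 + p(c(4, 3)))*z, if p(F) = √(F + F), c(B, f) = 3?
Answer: 1880/3 - 40*√6/3 ≈ 594.01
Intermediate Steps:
z = -40/3 (z = -5 + (9*(-9) + 6)/9 = -5 + (-81 + 6)/9 = -5 + (⅑)*(-75) = -5 - 25/3 = -40/3 ≈ -13.333)
p(F) = √2*√F (p(F) = √(2*F) = √2*√F)
(-47 + p(c(4, 3)))*z = (-47 + √2*√3)*(-40/3) = (-47 + √6)*(-40/3) = 1880/3 - 40*√6/3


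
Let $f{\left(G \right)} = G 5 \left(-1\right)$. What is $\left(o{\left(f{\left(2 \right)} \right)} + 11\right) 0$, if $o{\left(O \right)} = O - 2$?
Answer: $0$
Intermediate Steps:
$f{\left(G \right)} = - 5 G$ ($f{\left(G \right)} = 5 G \left(-1\right) = - 5 G$)
$o{\left(O \right)} = -2 + O$
$\left(o{\left(f{\left(2 \right)} \right)} + 11\right) 0 = \left(\left(-2 - 10\right) + 11\right) 0 = \left(-12 + 11\right) 0 = \left(-1\right) 0 = 0$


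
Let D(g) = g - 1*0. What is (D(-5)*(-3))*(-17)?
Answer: -255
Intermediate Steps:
D(g) = g (D(g) = g + 0 = g)
(D(-5)*(-3))*(-17) = -5*(-3)*(-17) = 15*(-17) = -255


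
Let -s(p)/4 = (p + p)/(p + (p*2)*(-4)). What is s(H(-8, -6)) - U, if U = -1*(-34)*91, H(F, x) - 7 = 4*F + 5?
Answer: -21650/7 ≈ -3092.9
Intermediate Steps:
H(F, x) = 12 + 4*F (H(F, x) = 7 + (4*F + 5) = 7 + (5 + 4*F) = 12 + 4*F)
U = 3094 (U = 34*91 = 3094)
s(p) = 8/7 (s(p) = -4*(p + p)/(p + (p*2)*(-4)) = -4*2*p/(p + (2*p)*(-4)) = -4*2*p/(p - 8*p) = -4*2*p/((-7*p)) = -4*2*p*(-1/(7*p)) = -4*(-2/7) = 8/7)
s(H(-8, -6)) - U = 8/7 - 1*3094 = 8/7 - 3094 = -21650/7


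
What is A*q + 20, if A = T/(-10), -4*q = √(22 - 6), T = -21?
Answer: 179/10 ≈ 17.900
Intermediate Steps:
q = -1 (q = -√(22 - 6)/4 = -√16/4 = -¼*4 = -1)
A = 21/10 (A = -21/(-10) = -21*(-⅒) = 21/10 ≈ 2.1000)
A*q + 20 = (21/10)*(-1) + 20 = -21/10 + 20 = 179/10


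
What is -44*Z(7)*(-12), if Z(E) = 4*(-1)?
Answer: -2112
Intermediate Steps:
Z(E) = -4
-44*Z(7)*(-12) = -44*(-4)*(-12) = 176*(-12) = -2112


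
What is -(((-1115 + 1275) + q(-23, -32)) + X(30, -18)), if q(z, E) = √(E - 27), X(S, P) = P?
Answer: -142 - I*√59 ≈ -142.0 - 7.6811*I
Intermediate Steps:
q(z, E) = √(-27 + E)
-(((-1115 + 1275) + q(-23, -32)) + X(30, -18)) = -(((-1115 + 1275) + √(-27 - 32)) - 18) = -((160 + √(-59)) - 18) = -((160 + I*√59) - 18) = -(142 + I*√59) = -142 - I*√59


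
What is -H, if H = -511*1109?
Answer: 566699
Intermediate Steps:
H = -566699
-H = -1*(-566699) = 566699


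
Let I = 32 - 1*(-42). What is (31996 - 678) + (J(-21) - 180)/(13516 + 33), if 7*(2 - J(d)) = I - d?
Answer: 2970291733/94843 ≈ 31318.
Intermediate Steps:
I = 74 (I = 32 + 42 = 74)
J(d) = -60/7 + d/7 (J(d) = 2 - (74 - d)/7 = 2 + (-74/7 + d/7) = -60/7 + d/7)
(31996 - 678) + (J(-21) - 180)/(13516 + 33) = (31996 - 678) + ((-60/7 + (⅐)*(-21)) - 180)/(13516 + 33) = 31318 + ((-60/7 - 3) - 180)/13549 = 31318 + (-81/7 - 180)*(1/13549) = 31318 - 1341/7*1/13549 = 31318 - 1341/94843 = 2970291733/94843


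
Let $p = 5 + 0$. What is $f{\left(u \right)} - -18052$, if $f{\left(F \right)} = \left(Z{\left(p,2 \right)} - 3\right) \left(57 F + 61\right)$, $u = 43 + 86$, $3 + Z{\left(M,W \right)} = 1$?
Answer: $-19018$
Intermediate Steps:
$p = 5$
$Z{\left(M,W \right)} = -2$ ($Z{\left(M,W \right)} = -3 + 1 = -2$)
$u = 129$
$f{\left(F \right)} = -305 - 285 F$ ($f{\left(F \right)} = \left(-2 - 3\right) \left(57 F + 61\right) = - 5 \left(61 + 57 F\right) = -305 - 285 F$)
$f{\left(u \right)} - -18052 = \left(-305 - 36765\right) - -18052 = \left(-305 - 36765\right) + 18052 = -37070 + 18052 = -19018$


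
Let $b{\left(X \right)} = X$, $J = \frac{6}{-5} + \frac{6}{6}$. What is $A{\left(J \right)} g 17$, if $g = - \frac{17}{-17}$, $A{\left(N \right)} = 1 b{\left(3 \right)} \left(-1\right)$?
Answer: $-51$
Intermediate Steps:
$J = - \frac{1}{5}$ ($J = 6 \left(- \frac{1}{5}\right) + 6 \cdot \frac{1}{6} = - \frac{6}{5} + 1 = - \frac{1}{5} \approx -0.2$)
$A{\left(N \right)} = -3$ ($A{\left(N \right)} = 1 \cdot 3 \left(-1\right) = 3 \left(-1\right) = -3$)
$g = 1$ ($g = \left(-17\right) \left(- \frac{1}{17}\right) = 1$)
$A{\left(J \right)} g 17 = \left(-3\right) 1 \cdot 17 = \left(-3\right) 17 = -51$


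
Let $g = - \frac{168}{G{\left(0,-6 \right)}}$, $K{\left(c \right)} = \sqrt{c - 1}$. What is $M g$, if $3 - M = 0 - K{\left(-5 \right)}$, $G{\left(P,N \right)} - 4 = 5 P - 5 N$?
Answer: $- \frac{252}{17} - \frac{84 i \sqrt{6}}{17} \approx -14.824 - 12.103 i$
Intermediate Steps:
$K{\left(c \right)} = \sqrt{-1 + c}$
$G{\left(P,N \right)} = 4 - 5 N + 5 P$ ($G{\left(P,N \right)} = 4 - \left(- 5 P + 5 N\right) = 4 - 5 N + 5 P$)
$M = 3 + i \sqrt{6}$ ($M = 3 - \left(0 - \sqrt{-1 - 5}\right) = 3 - \left(0 - \sqrt{-6}\right) = 3 - \left(0 - i \sqrt{6}\right) = 3 - - i \sqrt{6} = 3 + i \sqrt{6} \approx 3.0 + 2.4495 i$)
$g = - \frac{84}{17}$ ($g = - \frac{168}{4 - -30 + 5 \cdot 0} = - \frac{168}{4 + 30 + 0} = - \frac{168}{34} = \left(-168\right) \frac{1}{34} = - \frac{84}{17} \approx -4.9412$)
$M g = \left(3 + i \sqrt{6}\right) \left(- \frac{84}{17}\right) = - \frac{252}{17} - \frac{84 i \sqrt{6}}{17}$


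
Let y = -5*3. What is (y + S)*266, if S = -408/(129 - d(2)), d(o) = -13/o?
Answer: -1298346/271 ≈ -4790.9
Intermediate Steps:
y = -15
S = -816/271 (S = -408/(129 - (-13)/2) = -408/(129 - 1*(-13/2)) = -408/(129 + 13/2) = -408/271/2 = -408*2/271 = -816/271 ≈ -3.0111)
(y + S)*266 = (-15 - 816/271)*266 = -4881/271*266 = -1298346/271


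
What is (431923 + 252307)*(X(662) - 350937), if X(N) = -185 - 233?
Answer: -240407631650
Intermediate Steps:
X(N) = -418
(431923 + 252307)*(X(662) - 350937) = (431923 + 252307)*(-418 - 350937) = 684230*(-351355) = -240407631650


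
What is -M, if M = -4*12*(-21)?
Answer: -1008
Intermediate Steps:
M = 1008 (M = -48*(-21) = 1008)
-M = -1*1008 = -1008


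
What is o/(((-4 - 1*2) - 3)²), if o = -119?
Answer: -119/81 ≈ -1.4691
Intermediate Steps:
o/(((-4 - 1*2) - 3)²) = -119/((-4 - 1*2) - 3)² = -119/((-4 - 2) - 3)² = -119/(-6 - 3)² = -119/(-9)² = -119/81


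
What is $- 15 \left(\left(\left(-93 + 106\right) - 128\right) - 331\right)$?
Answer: $6690$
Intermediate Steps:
$- 15 \left(\left(\left(-93 + 106\right) - 128\right) - 331\right) = - 15 \left(\left(13 - 128\right) - 331\right) = - 15 \left(-115 - 331\right) = \left(-15\right) \left(-446\right) = 6690$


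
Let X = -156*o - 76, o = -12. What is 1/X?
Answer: 1/1796 ≈ 0.00055679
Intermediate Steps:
X = 1796 (X = -156*(-12) - 76 = 1872 - 76 = 1796)
1/X = 1/1796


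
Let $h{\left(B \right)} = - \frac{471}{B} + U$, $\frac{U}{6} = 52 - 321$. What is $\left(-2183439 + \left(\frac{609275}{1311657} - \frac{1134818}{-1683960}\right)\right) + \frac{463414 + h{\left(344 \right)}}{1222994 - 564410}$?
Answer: $- \frac{15175040947241148722624057}{6950069927590656960} \approx -2.1834 \cdot 10^{6}$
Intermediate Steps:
$U = -1614$ ($U = 6 \left(52 - 321\right) = 6 \left(-269\right) = -1614$)
$h{\left(B \right)} = -1614 - \frac{471}{B}$ ($h{\left(B \right)} = - \frac{471}{B} - 1614 = -1614 - \frac{471}{B}$)
$\left(-2183439 + \left(\frac{609275}{1311657} - \frac{1134818}{-1683960}\right)\right) + \frac{463414 + h{\left(344 \right)}}{1222994 - 564410} = \left(-2183439 + \left(\frac{609275}{1311657} - \frac{1134818}{-1683960}\right)\right) + \frac{463414 - \left(1614 + \frac{471}{344}\right)}{1222994 - 564410} = \left(-2183439 + \left(609275 \cdot \frac{1}{1311657} - - \frac{567409}{841980}\right)\right) + \frac{463414 - \frac{555687}{344}}{658584} = \left(-2183439 + \left(\frac{609275}{1311657} + \frac{567409}{841980}\right)\right) + \left(463414 - \frac{555687}{344}\right) \frac{1}{658584} = \left(-2183439 + \frac{419081117071}{368129653620}\right) + \left(463414 - \frac{555687}{344}\right) \frac{1}{658584} = - \frac{803788223689282109}{368129653620} + \frac{158858729}{344} \cdot \frac{1}{658584} = - \frac{803788223689282109}{368129653620} + \frac{158858729}{226552896} = - \frac{15175040947241148722624057}{6950069927590656960}$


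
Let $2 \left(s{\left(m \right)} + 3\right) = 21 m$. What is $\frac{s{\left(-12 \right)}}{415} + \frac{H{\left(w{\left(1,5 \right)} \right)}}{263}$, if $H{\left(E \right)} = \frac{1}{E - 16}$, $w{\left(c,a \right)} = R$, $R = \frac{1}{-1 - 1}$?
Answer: $- \frac{1120421}{3601785} \approx -0.31107$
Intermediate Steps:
$s{\left(m \right)} = -3 + \frac{21 m}{2}$
$R = - \frac{1}{2}$ ($R = \frac{1}{-2} = - \frac{1}{2} \approx -0.5$)
$w{\left(c,a \right)} = - \frac{1}{2}$
$H{\left(E \right)} = \frac{1}{-16 + E}$
$\frac{s{\left(-12 \right)}}{415} + \frac{H{\left(w{\left(1,5 \right)} \right)}}{263} = \frac{-3 + \frac{21}{2} \left(-12\right)}{415} + \frac{1}{\left(-16 - \frac{1}{2}\right) 263} = \left(-3 - 126\right) \frac{1}{415} + \frac{1}{- \frac{33}{2}} \cdot \frac{1}{263} = \left(-129\right) \frac{1}{415} - \frac{2}{8679} = - \frac{129}{415} - \frac{2}{8679} = - \frac{1120421}{3601785}$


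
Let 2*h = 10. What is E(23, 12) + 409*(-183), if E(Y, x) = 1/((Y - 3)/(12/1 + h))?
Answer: -1496923/20 ≈ -74846.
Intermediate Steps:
h = 5 (h = (½)*10 = 5)
E(Y, x) = 1/(-3/17 + Y/17) (E(Y, x) = 1/((Y - 3)/(12/1 + 5)) = 1/((-3 + Y)/(12*1 + 5)) = 1/((-3 + Y)/(12 + 5)) = 1/((-3 + Y)/17) = 1/((-3 + Y)*(1/17)) = 1/(-3/17 + Y/17))
E(23, 12) + 409*(-183) = 17/(-3 + 23) + 409*(-183) = 17/20 - 74847 = -1496923/20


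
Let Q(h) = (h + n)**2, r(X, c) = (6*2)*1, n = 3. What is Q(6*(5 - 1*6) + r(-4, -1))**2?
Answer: 6561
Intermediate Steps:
r(X, c) = 12 (r(X, c) = 12*1 = 12)
Q(h) = (3 + h)**2 (Q(h) = (h + 3)**2 = (3 + h)**2)
Q(6*(5 - 1*6) + r(-4, -1))**2 = ((3 + (6*(5 - 1*6) + 12))**2)**2 = ((3 + (6*(5 - 6) + 12))**2)**2 = ((3 + (6*(-1) + 12))**2)**2 = ((3 + (-6 + 12))**2)**2 = ((3 + 6)**2)**2 = (9**2)**2 = 81**2 = 6561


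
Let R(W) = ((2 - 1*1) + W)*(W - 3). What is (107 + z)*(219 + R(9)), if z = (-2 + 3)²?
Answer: 30132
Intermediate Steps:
z = 1 (z = 1² = 1)
R(W) = (1 + W)*(-3 + W) (R(W) = ((2 - 1) + W)*(-3 + W) = (1 + W)*(-3 + W))
(107 + z)*(219 + R(9)) = (107 + 1)*(219 + (-3 + 9² - 2*9)) = 108*(219 + (-3 + 81 - 18)) = 108*(219 + 60) = 108*279 = 30132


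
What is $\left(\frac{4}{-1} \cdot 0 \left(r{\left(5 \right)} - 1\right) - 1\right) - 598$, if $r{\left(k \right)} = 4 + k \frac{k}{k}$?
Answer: $-599$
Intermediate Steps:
$r{\left(k \right)} = 4 + k$ ($r{\left(k \right)} = 4 + k 1 = 4 + k$)
$\left(\frac{4}{-1} \cdot 0 \left(r{\left(5 \right)} - 1\right) - 1\right) - 598 = \left(\frac{4}{-1} \cdot 0 \left(\left(4 + 5\right) - 1\right) - 1\right) - 598 = \left(4 \left(-1\right) 0 \left(9 - 1\right) - 1\right) - 598 = \left(- 4 \cdot 0 \cdot 8 - 1\right) - 598 = \left(\left(-4\right) 0 - 1\right) - 598 = \left(0 - 1\right) - 598 = -1 - 598 = -599$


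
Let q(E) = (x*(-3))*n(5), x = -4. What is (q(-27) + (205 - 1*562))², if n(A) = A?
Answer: 88209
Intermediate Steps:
q(E) = 60 (q(E) = -4*(-3)*5 = 12*5 = 60)
(q(-27) + (205 - 1*562))² = (60 + (205 - 1*562))² = (60 + (205 - 562))² = (60 - 357)² = (-297)² = 88209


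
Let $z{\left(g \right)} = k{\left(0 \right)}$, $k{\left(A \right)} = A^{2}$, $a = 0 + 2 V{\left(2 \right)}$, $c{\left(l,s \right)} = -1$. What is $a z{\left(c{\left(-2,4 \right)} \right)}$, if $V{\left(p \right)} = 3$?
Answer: $0$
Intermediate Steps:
$a = 6$ ($a = 0 + 2 \cdot 3 = 0 + 6 = 6$)
$z{\left(g \right)} = 0$ ($z{\left(g \right)} = 0^{2} = 0$)
$a z{\left(c{\left(-2,4 \right)} \right)} = 6 \cdot 0 = 0$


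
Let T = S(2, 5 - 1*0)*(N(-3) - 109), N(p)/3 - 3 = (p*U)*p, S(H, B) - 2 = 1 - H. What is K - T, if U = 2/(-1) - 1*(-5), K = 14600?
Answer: 14619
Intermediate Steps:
S(H, B) = 3 - H (S(H, B) = 2 + (1 - H) = 3 - H)
U = 3 (U = 2*(-1) + 5 = -2 + 5 = 3)
N(p) = 9 + 9*p**2 (N(p) = 9 + 3*((p*3)*p) = 9 + 3*((3*p)*p) = 9 + 3*(3*p**2) = 9 + 9*p**2)
T = -19 (T = (3 - 1*2)*((9 + 9*(-3)**2) - 109) = (3 - 2)*((9 + 9*9) - 109) = 1*((9 + 81) - 109) = 1*(90 - 109) = 1*(-19) = -19)
K - T = 14600 - 1*(-19) = 14600 + 19 = 14619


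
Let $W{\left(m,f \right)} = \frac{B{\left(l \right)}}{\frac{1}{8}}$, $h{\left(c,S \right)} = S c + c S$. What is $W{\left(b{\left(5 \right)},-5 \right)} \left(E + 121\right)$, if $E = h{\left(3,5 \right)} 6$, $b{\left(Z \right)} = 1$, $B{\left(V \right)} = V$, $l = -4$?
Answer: $-9632$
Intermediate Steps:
$h{\left(c,S \right)} = 2 S c$ ($h{\left(c,S \right)} = S c + S c = 2 S c$)
$W{\left(m,f \right)} = -32$ ($W{\left(m,f \right)} = - \frac{4}{\frac{1}{8}} = - 4 \frac{1}{\frac{1}{8}} = \left(-4\right) 8 = -32$)
$E = 180$ ($E = 2 \cdot 5 \cdot 3 \cdot 6 = 30 \cdot 6 = 180$)
$W{\left(b{\left(5 \right)},-5 \right)} \left(E + 121\right) = - 32 \left(180 + 121\right) = \left(-32\right) 301 = -9632$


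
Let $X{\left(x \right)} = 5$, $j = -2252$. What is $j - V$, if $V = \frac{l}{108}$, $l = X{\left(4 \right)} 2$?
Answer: $- \frac{121613}{54} \approx -2252.1$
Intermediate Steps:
$l = 10$ ($l = 5 \cdot 2 = 10$)
$V = \frac{5}{54}$ ($V = \frac{10}{108} = 10 \cdot \frac{1}{108} = \frac{5}{54} \approx 0.092593$)
$j - V = -2252 - \frac{5}{54} = - \frac{121613}{54}$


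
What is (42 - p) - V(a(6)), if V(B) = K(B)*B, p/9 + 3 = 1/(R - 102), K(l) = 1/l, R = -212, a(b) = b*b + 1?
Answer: 21361/314 ≈ 68.029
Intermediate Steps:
a(b) = 1 + b² (a(b) = b² + 1 = 1 + b²)
K(l) = 1/l
p = -8487/314 (p = -27 + 9/(-212 - 102) = -27 + 9/(-314) = -27 + 9*(-1/314) = -27 - 9/314 = -8487/314 ≈ -27.029)
V(B) = 1 (V(B) = B/B = 1)
(42 - p) - V(a(6)) = (42 - 1*(-8487/314)) - 1*1 = (42 + 8487/314) - 1 = 21675/314 - 1 = 21361/314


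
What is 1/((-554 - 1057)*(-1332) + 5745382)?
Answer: 1/7891234 ≈ 1.2672e-7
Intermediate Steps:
1/((-554 - 1057)*(-1332) + 5745382) = 1/(-1611*(-1332) + 5745382) = 1/(2145852 + 5745382) = 1/7891234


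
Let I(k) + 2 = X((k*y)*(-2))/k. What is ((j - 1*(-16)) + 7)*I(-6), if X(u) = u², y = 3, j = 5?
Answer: -6104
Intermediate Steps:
I(k) = -2 + 36*k (I(k) = -2 + ((k*3)*(-2))²/k = -2 + ((3*k)*(-2))²/k = -2 + (-6*k)²/k = -2 + (36*k²)/k = -2 + 36*k)
((j - 1*(-16)) + 7)*I(-6) = ((5 - 1*(-16)) + 7)*(-2 + 36*(-6)) = ((5 + 16) + 7)*(-2 - 216) = (21 + 7)*(-218) = 28*(-218) = -6104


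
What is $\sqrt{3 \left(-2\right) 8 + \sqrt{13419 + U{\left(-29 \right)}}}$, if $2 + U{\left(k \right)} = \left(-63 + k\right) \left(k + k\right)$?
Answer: $\sqrt{-48 + \sqrt{18753}} \approx 9.4309$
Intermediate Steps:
$U{\left(k \right)} = -2 + 2 k \left(-63 + k\right)$ ($U{\left(k \right)} = -2 + \left(-63 + k\right) \left(k + k\right) = -2 + \left(-63 + k\right) 2 k = -2 + 2 k \left(-63 + k\right)$)
$\sqrt{3 \left(-2\right) 8 + \sqrt{13419 + U{\left(-29 \right)}}} = \sqrt{3 \left(-2\right) 8 + \sqrt{13419 - \left(-3652 - 1682\right)}} = \sqrt{\left(-6\right) 8 + \sqrt{13419 + \left(-2 + 3654 + 2 \cdot 841\right)}} = \sqrt{-48 + \sqrt{13419 + \left(-2 + 3654 + 1682\right)}} = \sqrt{-48 + \sqrt{13419 + 5334}} = \sqrt{-48 + \sqrt{18753}}$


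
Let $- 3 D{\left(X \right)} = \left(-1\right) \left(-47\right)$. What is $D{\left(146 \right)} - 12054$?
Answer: $- \frac{36209}{3} \approx -12070.0$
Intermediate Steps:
$D{\left(X \right)} = - \frac{47}{3}$ ($D{\left(X \right)} = - \frac{\left(-1\right) \left(-47\right)}{3} = \left(- \frac{1}{3}\right) 47 = - \frac{47}{3}$)
$D{\left(146 \right)} - 12054 = - \frac{47}{3} - 12054 = - \frac{36209}{3}$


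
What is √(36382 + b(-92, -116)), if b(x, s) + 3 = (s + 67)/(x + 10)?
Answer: √244616414/82 ≈ 190.73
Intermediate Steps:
b(x, s) = -3 + (67 + s)/(10 + x) (b(x, s) = -3 + (s + 67)/(x + 10) = -3 + (67 + s)/(10 + x))
√(36382 + b(-92, -116)) = √(36382 + (37 - 116 - 3*(-92))/(10 - 92)) = √(36382 + (37 - 116 + 276)/(-82)) = √(36382 - 1/82*197) = √(36382 - 197/82) = √(2983127/82) = √244616414/82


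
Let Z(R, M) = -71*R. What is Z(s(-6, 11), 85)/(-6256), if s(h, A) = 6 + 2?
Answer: 71/782 ≈ 0.090793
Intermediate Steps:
s(h, A) = 8
Z(s(-6, 11), 85)/(-6256) = -71*8/(-6256) = -568*(-1/6256) = 71/782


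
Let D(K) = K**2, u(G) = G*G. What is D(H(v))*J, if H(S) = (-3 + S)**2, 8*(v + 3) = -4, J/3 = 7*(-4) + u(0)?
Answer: -599781/4 ≈ -1.4995e+5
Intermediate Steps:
u(G) = G**2
J = -84 (J = 3*(7*(-4) + 0**2) = 3*(-28 + 0) = 3*(-28) = -84)
v = -7/2 (v = -3 + (1/8)*(-4) = -3 - 1/2 = -7/2 ≈ -3.5000)
D(H(v))*J = ((-3 - 7/2)**2)**2*(-84) = ((-13/2)**2)**2*(-84) = (169/4)**2*(-84) = (28561/16)*(-84) = -599781/4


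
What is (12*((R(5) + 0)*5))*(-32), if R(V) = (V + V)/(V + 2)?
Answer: -19200/7 ≈ -2742.9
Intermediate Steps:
R(V) = 2*V/(2 + V) (R(V) = (2*V)/(2 + V) = 2*V/(2 + V))
(12*((R(5) + 0)*5))*(-32) = (12*((2*5/(2 + 5) + 0)*5))*(-32) = (12*((2*5/7 + 0)*5))*(-32) = (12*((2*5*(⅐) + 0)*5))*(-32) = (12*((10/7 + 0)*5))*(-32) = (12*((10/7)*5))*(-32) = (12*(50/7))*(-32) = (600/7)*(-32) = -19200/7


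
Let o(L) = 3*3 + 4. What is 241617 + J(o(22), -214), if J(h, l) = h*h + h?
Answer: 241799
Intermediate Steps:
o(L) = 13 (o(L) = 9 + 4 = 13)
J(h, l) = h + h**2 (J(h, l) = h**2 + h = h + h**2)
241617 + J(o(22), -214) = 241617 + 13*(1 + 13) = 241617 + 13*14 = 241617 + 182 = 241799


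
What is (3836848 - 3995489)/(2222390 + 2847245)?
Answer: -158641/5069635 ≈ -0.031292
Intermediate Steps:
(3836848 - 3995489)/(2222390 + 2847245) = -158641/5069635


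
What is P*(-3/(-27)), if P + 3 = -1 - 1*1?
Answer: -5/9 ≈ -0.55556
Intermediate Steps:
P = -5 (P = -3 + (-1 - 1*1) = -3 + (-1 - 1) = -3 - 2 = -5)
P*(-3/(-27)) = -(-15)/(-27) = -(-15)*(-1)/27 = -5*⅑ = -5/9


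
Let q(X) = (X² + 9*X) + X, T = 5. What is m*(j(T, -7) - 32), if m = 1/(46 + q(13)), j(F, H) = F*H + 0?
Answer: -67/345 ≈ -0.19420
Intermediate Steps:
q(X) = X² + 10*X
j(F, H) = F*H
m = 1/345 (m = 1/(46 + 13*(10 + 13)) = 1/(46 + 13*23) = 1/(46 + 299) = 1/345 ≈ 0.0028986)
m*(j(T, -7) - 32) = (5*(-7) - 32)/345 = (-35 - 32)/345 = (1/345)*(-67) = -67/345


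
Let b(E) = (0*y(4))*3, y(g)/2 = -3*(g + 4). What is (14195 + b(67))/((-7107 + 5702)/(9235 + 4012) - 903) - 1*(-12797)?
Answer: 152908177297/11963446 ≈ 12781.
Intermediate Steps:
y(g) = -24 - 6*g (y(g) = 2*(-3*(g + 4)) = 2*(-3*(4 + g)) = 2*(-12 - 3*g) = -24 - 6*g)
b(E) = 0 (b(E) = (0*(-24 - 6*4))*3 = (0*(-24 - 24))*3 = (0*(-48))*3 = 0*3 = 0)
(14195 + b(67))/((-7107 + 5702)/(9235 + 4012) - 903) - 1*(-12797) = (14195 + 0)/((-7107 + 5702)/(9235 + 4012) - 903) - 1*(-12797) = 14195/(-1405/13247 - 903) + 12797 = 14195/(-11963446/13247) + 12797 = 14195*(-13247/11963446) + 12797 = -188041165/11963446 + 12797 = 152908177297/11963446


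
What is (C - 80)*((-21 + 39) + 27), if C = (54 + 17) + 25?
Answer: 720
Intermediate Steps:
C = 96 (C = 71 + 25 = 96)
(C - 80)*((-21 + 39) + 27) = (96 - 80)*((-21 + 39) + 27) = 16*(18 + 27) = 16*45 = 720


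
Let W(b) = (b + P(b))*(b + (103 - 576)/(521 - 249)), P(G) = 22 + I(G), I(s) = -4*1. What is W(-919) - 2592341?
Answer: -28204083/16 ≈ -1.7628e+6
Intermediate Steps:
I(s) = -4
P(G) = 18 (P(G) = 22 - 4 = 18)
W(b) = (18 + b)*(-473/272 + b) (W(b) = (b + 18)*(b + (103 - 576)/(521 - 249)) = (18 + b)*(b - 473/272) = (18 + b)*(-473/272 + b))
W(-919) - 2592341 = (-4257/136 + (-919)² + (4423/272)*(-919)) - 2592341 = (-4257/136 + 844561 - 4064737/272) - 2592341 = 13273373/16 - 2592341 = -28204083/16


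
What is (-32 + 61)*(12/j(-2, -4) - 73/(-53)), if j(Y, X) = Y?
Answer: -7105/53 ≈ -134.06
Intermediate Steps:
(-32 + 61)*(12/j(-2, -4) - 73/(-53)) = (-32 + 61)*(12/(-2) - 73/(-53)) = 29*(12*(-1/2) - 73*(-1/53)) = 29*(-6 + 73/53) = 29*(-245/53) = -7105/53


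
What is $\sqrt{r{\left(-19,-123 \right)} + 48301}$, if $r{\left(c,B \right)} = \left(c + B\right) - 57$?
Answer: $\sqrt{48102} \approx 219.32$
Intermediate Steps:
$r{\left(c,B \right)} = -57 + B + c$ ($r{\left(c,B \right)} = \left(B + c\right) - 57 = -57 + B + c$)
$\sqrt{r{\left(-19,-123 \right)} + 48301} = \sqrt{\left(-57 - 123 - 19\right) + 48301} = \sqrt{-199 + 48301} = \sqrt{48102}$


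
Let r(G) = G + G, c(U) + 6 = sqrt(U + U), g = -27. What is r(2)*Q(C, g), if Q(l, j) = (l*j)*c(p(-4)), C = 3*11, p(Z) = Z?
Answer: 21384 - 7128*I*sqrt(2) ≈ 21384.0 - 10081.0*I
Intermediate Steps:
c(U) = -6 + sqrt(2)*sqrt(U) (c(U) = -6 + sqrt(U + U) = -6 + sqrt(2*U) = -6 + sqrt(2)*sqrt(U))
C = 33
r(G) = 2*G
Q(l, j) = j*l*(-6 + 2*I*sqrt(2)) (Q(l, j) = (l*j)*(-6 + sqrt(2)*sqrt(-4)) = (j*l)*(-6 + sqrt(2)*(2*I)) = (j*l)*(-6 + 2*I*sqrt(2)) = j*l*(-6 + 2*I*sqrt(2)))
r(2)*Q(C, g) = (2*2)*(2*(-27)*33*(-3 + I*sqrt(2))) = 4*(5346 - 1782*I*sqrt(2)) = 21384 - 7128*I*sqrt(2)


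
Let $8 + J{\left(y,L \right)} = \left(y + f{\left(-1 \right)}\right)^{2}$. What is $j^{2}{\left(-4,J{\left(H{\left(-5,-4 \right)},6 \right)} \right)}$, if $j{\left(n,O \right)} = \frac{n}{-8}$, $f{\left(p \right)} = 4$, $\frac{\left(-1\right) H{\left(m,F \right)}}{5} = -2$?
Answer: $\frac{1}{4} \approx 0.25$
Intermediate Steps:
$H{\left(m,F \right)} = 10$ ($H{\left(m,F \right)} = \left(-5\right) \left(-2\right) = 10$)
$J{\left(y,L \right)} = -8 + \left(4 + y\right)^{2}$ ($J{\left(y,L \right)} = -8 + \left(y + 4\right)^{2} = -8 + \left(4 + y\right)^{2}$)
$j{\left(n,O \right)} = - \frac{n}{8}$ ($j{\left(n,O \right)} = n \left(- \frac{1}{8}\right) = - \frac{n}{8}$)
$j^{2}{\left(-4,J{\left(H{\left(-5,-4 \right)},6 \right)} \right)} = \left(\left(- \frac{1}{8}\right) \left(-4\right)\right)^{2} = \left(\frac{1}{2}\right)^{2} = \frac{1}{4}$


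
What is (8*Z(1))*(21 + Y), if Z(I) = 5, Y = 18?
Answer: 1560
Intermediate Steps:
(8*Z(1))*(21 + Y) = (8*5)*(21 + 18) = 40*39 = 1560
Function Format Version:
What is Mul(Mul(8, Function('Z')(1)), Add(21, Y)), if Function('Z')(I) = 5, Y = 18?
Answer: 1560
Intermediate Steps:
Mul(Mul(8, Function('Z')(1)), Add(21, Y)) = Mul(Mul(8, 5), Add(21, 18)) = Mul(40, 39) = 1560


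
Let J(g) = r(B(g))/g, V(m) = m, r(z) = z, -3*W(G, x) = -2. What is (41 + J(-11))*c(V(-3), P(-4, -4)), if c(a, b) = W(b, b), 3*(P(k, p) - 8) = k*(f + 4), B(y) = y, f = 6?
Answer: 28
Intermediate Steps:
W(G, x) = ⅔ (W(G, x) = -⅓*(-2) = ⅔)
P(k, p) = 8 + 10*k/3 (P(k, p) = 8 + (k*(6 + 4))/3 = 8 + (k*10)/3 = 8 + (10*k)/3 = 8 + 10*k/3)
c(a, b) = ⅔
J(g) = 1 (J(g) = g/g = 1)
(41 + J(-11))*c(V(-3), P(-4, -4)) = (41 + 1)*(⅔) = 42*(⅔) = 28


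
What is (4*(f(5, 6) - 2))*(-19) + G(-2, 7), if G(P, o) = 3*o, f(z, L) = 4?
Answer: -131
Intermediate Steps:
(4*(f(5, 6) - 2))*(-19) + G(-2, 7) = (4*(4 - 2))*(-19) + 3*7 = (4*2)*(-19) + 21 = 8*(-19) + 21 = -152 + 21 = -131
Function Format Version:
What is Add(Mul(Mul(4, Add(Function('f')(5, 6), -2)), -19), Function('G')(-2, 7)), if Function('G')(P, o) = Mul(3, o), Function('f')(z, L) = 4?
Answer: -131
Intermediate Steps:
Add(Mul(Mul(4, Add(Function('f')(5, 6), -2)), -19), Function('G')(-2, 7)) = Add(Mul(Mul(4, Add(4, -2)), -19), Mul(3, 7)) = Add(Mul(Mul(4, 2), -19), 21) = Add(Mul(8, -19), 21) = Add(-152, 21) = -131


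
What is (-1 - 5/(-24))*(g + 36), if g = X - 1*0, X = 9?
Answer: -285/8 ≈ -35.625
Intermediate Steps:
g = 9 (g = 9 - 1*0 = 9 + 0 = 9)
(-1 - 5/(-24))*(g + 36) = (-1 - 5/(-24))*(9 + 36) = (-1 - 5*(-1/24))*45 = (-1 + 5/24)*45 = -19/24*45 = -285/8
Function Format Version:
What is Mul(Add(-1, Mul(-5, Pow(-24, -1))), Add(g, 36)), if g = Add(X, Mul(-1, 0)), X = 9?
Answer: Rational(-285, 8) ≈ -35.625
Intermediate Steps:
g = 9 (g = Add(9, Mul(-1, 0)) = Add(9, 0) = 9)
Mul(Add(-1, Mul(-5, Pow(-24, -1))), Add(g, 36)) = Mul(Add(-1, Mul(-5, Pow(-24, -1))), Add(9, 36)) = Mul(Add(-1, Mul(-5, Rational(-1, 24))), 45) = Mul(Add(-1, Rational(5, 24)), 45) = Mul(Rational(-19, 24), 45) = Rational(-285, 8)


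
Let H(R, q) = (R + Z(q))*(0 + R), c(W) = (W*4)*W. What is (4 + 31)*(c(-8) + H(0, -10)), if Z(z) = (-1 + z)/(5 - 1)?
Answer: 8960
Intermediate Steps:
c(W) = 4*W² (c(W) = (4*W)*W = 4*W²)
Z(z) = -¼ + z/4 (Z(z) = (-1 + z)/4 = (-1 + z)*(¼) = -¼ + z/4)
H(R, q) = R*(-¼ + R + q/4) (H(R, q) = (R + (-¼ + q/4))*(0 + R) = (-¼ + R + q/4)*R = R*(-¼ + R + q/4))
(4 + 31)*(c(-8) + H(0, -10)) = (4 + 31)*(4*(-8)² + (¼)*0*(-1 - 10 + 4*0)) = 35*(4*64 + (¼)*0*(-1 - 10 + 0)) = 35*(256 + (¼)*0*(-11)) = 35*(256 + 0) = 35*256 = 8960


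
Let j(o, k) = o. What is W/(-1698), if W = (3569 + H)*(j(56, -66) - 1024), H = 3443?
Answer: 3393808/849 ≈ 3997.4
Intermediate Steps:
W = -6787616 (W = (3569 + 3443)*(56 - 1024) = 7012*(-968) = -6787616)
W/(-1698) = -6787616/(-1698) = -6787616*(-1/1698) = 3393808/849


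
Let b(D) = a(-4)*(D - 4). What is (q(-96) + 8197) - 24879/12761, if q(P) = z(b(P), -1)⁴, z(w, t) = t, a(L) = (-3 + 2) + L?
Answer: 104589799/12761 ≈ 8196.0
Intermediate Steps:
a(L) = -1 + L
b(D) = 20 - 5*D (b(D) = (-1 - 4)*(D - 4) = -5*(-4 + D) = 20 - 5*D)
q(P) = 1 (q(P) = (-1)⁴ = 1)
(q(-96) + 8197) - 24879/12761 = (1 + 8197) - 24879/12761 = 8198 - 24879*1/12761 = 8198 - 24879/12761 = 104589799/12761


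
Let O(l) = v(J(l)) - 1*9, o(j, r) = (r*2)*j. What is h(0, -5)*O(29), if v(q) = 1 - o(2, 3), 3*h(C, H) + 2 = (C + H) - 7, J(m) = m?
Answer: 280/3 ≈ 93.333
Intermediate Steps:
h(C, H) = -3 + C/3 + H/3 (h(C, H) = -⅔ + ((C + H) - 7)/3 = -⅔ + (-7 + C + H)/3 = -⅔ + (-7/3 + C/3 + H/3) = -3 + C/3 + H/3)
o(j, r) = 2*j*r (o(j, r) = (2*r)*j = 2*j*r)
v(q) = -11 (v(q) = 1 - 2*2*3 = 1 - 1*12 = 1 - 12 = -11)
O(l) = -20 (O(l) = -11 - 1*9 = -11 - 9 = -20)
h(0, -5)*O(29) = (-3 + (⅓)*0 + (⅓)*(-5))*(-20) = (-3 + 0 - 5/3)*(-20) = -14/3*(-20) = 280/3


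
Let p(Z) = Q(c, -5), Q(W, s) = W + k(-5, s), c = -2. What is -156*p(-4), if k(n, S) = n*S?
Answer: -3588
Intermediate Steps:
k(n, S) = S*n
Q(W, s) = W - 5*s (Q(W, s) = W + s*(-5) = W - 5*s)
p(Z) = 23 (p(Z) = -2 - 5*(-5) = -2 + 25 = 23)
-156*p(-4) = -156*23 = -3588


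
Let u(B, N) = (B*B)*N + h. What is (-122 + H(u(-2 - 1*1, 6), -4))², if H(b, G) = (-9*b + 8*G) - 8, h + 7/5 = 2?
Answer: 10673289/25 ≈ 4.2693e+5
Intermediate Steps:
h = ⅗ (h = -7/5 + 2 = ⅗ ≈ 0.60000)
u(B, N) = ⅗ + N*B² (u(B, N) = (B*B)*N + ⅗ = B²*N + ⅗ = N*B² + ⅗ = ⅗ + N*B²)
H(b, G) = -8 - 9*b + 8*G
(-122 + H(u(-2 - 1*1, 6), -4))² = (-122 + (-8 - 9*(⅗ + 6*(-2 - 1*1)²) + 8*(-4)))² = (-122 + (-8 - 9*(⅗ + 6*(-2 - 1)²) - 32))² = (-122 + (-8 - 9*(⅗ + 6*(-3)²) - 32))² = (-122 + (-8 - 9*(⅗ + 6*9) - 32))² = (-122 + (-8 - 9*(⅗ + 54) - 32))² = (-122 + (-8 - 9*273/5 - 32))² = (-122 + (-8 - 2457/5 - 32))² = (-122 - 2657/5)² = (-3267/5)² = 10673289/25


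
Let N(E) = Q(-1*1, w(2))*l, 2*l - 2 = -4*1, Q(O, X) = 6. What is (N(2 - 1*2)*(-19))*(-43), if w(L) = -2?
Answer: -4902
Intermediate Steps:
l = -1 (l = 1 + (-4*1)/2 = 1 + (1/2)*(-4) = 1 - 2 = -1)
N(E) = -6 (N(E) = 6*(-1) = -6)
(N(2 - 1*2)*(-19))*(-43) = -6*(-19)*(-43) = 114*(-43) = -4902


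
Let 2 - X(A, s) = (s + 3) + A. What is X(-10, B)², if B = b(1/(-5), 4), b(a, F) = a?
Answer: 2116/25 ≈ 84.640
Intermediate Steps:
B = -⅕ (B = 1/(-5) = 1*(-⅕) = -⅕ ≈ -0.20000)
X(A, s) = -1 - A - s (X(A, s) = 2 - ((s + 3) + A) = 2 - ((3 + s) + A) = 2 - (3 + A + s) = 2 + (-3 - A - s) = -1 - A - s)
X(-10, B)² = (-1 - 1*(-10) - 1*(-⅕))² = (-1 + 10 + ⅕)² = (46/5)² = 2116/25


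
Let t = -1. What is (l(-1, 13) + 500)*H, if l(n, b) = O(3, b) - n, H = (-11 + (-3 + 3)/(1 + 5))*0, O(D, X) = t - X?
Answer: 0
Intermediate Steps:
O(D, X) = -1 - X
H = 0 (H = (-11 + 0/6)*0 = (-11 + 0*(⅙))*0 = (-11 + 0)*0 = -11*0 = 0)
l(n, b) = -1 - b - n (l(n, b) = (-1 - b) - n = -1 - b - n)
(l(-1, 13) + 500)*H = ((-1 - 1*13 - 1*(-1)) + 500)*0 = ((-1 - 13 + 1) + 500)*0 = (-13 + 500)*0 = 487*0 = 0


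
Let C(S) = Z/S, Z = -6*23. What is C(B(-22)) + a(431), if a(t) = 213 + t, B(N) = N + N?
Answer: 14237/22 ≈ 647.14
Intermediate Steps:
Z = -138
B(N) = 2*N
C(S) = -138/S
C(B(-22)) + a(431) = -138/(2*(-22)) + (213 + 431) = -138/(-44) + 644 = -138*(-1/44) + 644 = 69/22 + 644 = 14237/22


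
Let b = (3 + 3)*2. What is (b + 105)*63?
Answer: 7371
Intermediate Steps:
b = 12 (b = 6*2 = 12)
(b + 105)*63 = (12 + 105)*63 = 117*63 = 7371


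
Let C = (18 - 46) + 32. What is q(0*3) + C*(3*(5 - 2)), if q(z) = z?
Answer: 36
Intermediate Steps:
C = 4 (C = -28 + 32 = 4)
q(0*3) + C*(3*(5 - 2)) = 0*3 + 4*(3*(5 - 2)) = 0 + 4*(3*3) = 0 + 4*9 = 0 + 36 = 36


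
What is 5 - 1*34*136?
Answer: -4619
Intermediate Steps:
5 - 1*34*136 = 5 - 34*136 = 5 - 4624 = -4619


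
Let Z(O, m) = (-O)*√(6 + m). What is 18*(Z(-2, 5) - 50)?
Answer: -900 + 36*√11 ≈ -780.60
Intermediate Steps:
Z(O, m) = -O*√(6 + m)
18*(Z(-2, 5) - 50) = 18*(-1*(-2)*√(6 + 5) - 50) = 18*(-1*(-2)*√11 - 50) = 18*(2*√11 - 50) = 18*(-50 + 2*√11) = -900 + 36*√11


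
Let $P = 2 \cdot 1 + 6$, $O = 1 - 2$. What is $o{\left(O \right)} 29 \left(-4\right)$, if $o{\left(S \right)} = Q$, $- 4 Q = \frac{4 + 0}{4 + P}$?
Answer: $\frac{29}{3} \approx 9.6667$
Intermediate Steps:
$O = -1$ ($O = 1 - 2 = -1$)
$P = 8$ ($P = 2 + 6 = 8$)
$Q = - \frac{1}{12}$ ($Q = - \frac{\left(4 + 0\right) \frac{1}{4 + 8}}{4} = - \frac{4 \cdot \frac{1}{12}}{4} = \left(- \frac{1}{4}\right) \frac{1}{3} = - \frac{1}{12} \approx -0.083333$)
$o{\left(S \right)} = - \frac{1}{12}$
$o{\left(O \right)} 29 \left(-4\right) = - \frac{29 \left(-4\right)}{12} = \left(- \frac{1}{12}\right) \left(-116\right) = \frac{29}{3}$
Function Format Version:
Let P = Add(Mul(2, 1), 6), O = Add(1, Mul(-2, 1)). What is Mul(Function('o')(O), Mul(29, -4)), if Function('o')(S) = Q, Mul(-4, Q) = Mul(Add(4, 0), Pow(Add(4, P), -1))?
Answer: Rational(29, 3) ≈ 9.6667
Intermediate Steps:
O = -1 (O = Add(1, -2) = -1)
P = 8 (P = Add(2, 6) = 8)
Q = Rational(-1, 12) (Q = Mul(Rational(-1, 4), Mul(Add(4, 0), Pow(Add(4, 8), -1))) = Mul(Rational(-1, 4), Mul(4, Pow(12, -1))) = Mul(Rational(-1, 4), Mul(4, Rational(1, 12))) = Mul(Rational(-1, 4), Rational(1, 3)) = Rational(-1, 12) ≈ -0.083333)
Function('o')(S) = Rational(-1, 12)
Mul(Function('o')(O), Mul(29, -4)) = Mul(Rational(-1, 12), Mul(29, -4)) = Mul(Rational(-1, 12), -116) = Rational(29, 3)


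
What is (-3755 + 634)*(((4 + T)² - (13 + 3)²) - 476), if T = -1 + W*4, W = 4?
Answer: 1157891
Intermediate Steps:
T = 15 (T = -1 + 4*4 = -1 + 16 = 15)
(-3755 + 634)*(((4 + T)² - (13 + 3)²) - 476) = (-3755 + 634)*(((4 + 15)² - (13 + 3)²) - 476) = -3121*((19² - 1*16²) - 476) = -3121*((361 - 1*256) - 476) = -3121*((361 - 256) - 476) = -3121*(105 - 476) = -3121*(-371) = 1157891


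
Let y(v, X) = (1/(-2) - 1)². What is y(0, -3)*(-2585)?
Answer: -23265/4 ≈ -5816.3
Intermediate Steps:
y(v, X) = 9/4 (y(v, X) = (-½ - 1)² = (-3/2)² = 9/4)
y(0, -3)*(-2585) = (9/4)*(-2585) = -23265/4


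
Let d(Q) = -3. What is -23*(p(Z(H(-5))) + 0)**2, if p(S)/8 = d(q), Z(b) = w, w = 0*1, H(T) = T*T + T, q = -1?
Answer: -13248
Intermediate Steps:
H(T) = T + T**2 (H(T) = T**2 + T = T + T**2)
w = 0
Z(b) = 0
p(S) = -24 (p(S) = 8*(-3) = -24)
-23*(p(Z(H(-5))) + 0)**2 = -23*(-24 + 0)**2 = -23*(-24)**2 = -23*576 = -13248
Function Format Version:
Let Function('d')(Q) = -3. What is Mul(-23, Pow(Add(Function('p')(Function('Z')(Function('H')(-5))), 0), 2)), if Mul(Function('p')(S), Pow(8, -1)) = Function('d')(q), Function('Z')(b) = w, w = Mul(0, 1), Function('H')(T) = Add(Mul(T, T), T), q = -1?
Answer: -13248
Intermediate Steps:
Function('H')(T) = Add(T, Pow(T, 2)) (Function('H')(T) = Add(Pow(T, 2), T) = Add(T, Pow(T, 2)))
w = 0
Function('Z')(b) = 0
Function('p')(S) = -24 (Function('p')(S) = Mul(8, -3) = -24)
Mul(-23, Pow(Add(Function('p')(Function('Z')(Function('H')(-5))), 0), 2)) = Mul(-23, Pow(Add(-24, 0), 2)) = Mul(-23, Pow(-24, 2)) = Mul(-23, 576) = -13248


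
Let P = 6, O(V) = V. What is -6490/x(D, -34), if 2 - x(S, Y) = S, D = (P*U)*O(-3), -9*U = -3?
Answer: -3245/4 ≈ -811.25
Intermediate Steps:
U = ⅓ (U = -⅑*(-3) = ⅓ ≈ 0.33333)
D = -6 (D = (6*(⅓))*(-3) = 2*(-3) = -6)
x(S, Y) = 2 - S
-6490/x(D, -34) = -6490/(2 - 1*(-6)) = -6490/(2 + 6) = -6490/8 = -6490*⅛ = -3245/4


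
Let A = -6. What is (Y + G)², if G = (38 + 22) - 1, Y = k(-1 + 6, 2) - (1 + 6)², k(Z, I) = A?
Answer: 16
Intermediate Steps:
k(Z, I) = -6
Y = -55 (Y = -6 - (1 + 6)² = -6 - 1*7² = -6 - 1*49 = -6 - 49 = -55)
G = 59 (G = 60 - 1 = 59)
(Y + G)² = (-55 + 59)² = 4² = 16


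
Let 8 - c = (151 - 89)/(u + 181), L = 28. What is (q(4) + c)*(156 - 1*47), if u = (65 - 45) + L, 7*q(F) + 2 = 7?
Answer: 1475315/1603 ≈ 920.35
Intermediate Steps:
q(F) = 5/7 (q(F) = -2/7 + (1/7)*7 = -2/7 + 1 = 5/7)
u = 48 (u = (65 - 45) + 28 = 20 + 28 = 48)
c = 1770/229 (c = 8 - (151 - 89)/(48 + 181) = 8 - 62/229 = 1770/229 ≈ 7.7293)
(q(4) + c)*(156 - 1*47) = (5/7 + 1770/229)*(156 - 1*47) = 13535*(156 - 47)/1603 = (13535/1603)*109 = 1475315/1603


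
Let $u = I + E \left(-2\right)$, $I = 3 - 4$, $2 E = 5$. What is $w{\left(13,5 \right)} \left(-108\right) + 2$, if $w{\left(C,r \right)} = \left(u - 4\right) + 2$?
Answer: $866$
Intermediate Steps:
$E = \frac{5}{2}$ ($E = \frac{1}{2} \cdot 5 = \frac{5}{2} \approx 2.5$)
$I = -1$
$u = -6$ ($u = -1 + \frac{5}{2} \left(-2\right) = -1 - 5 = -6$)
$w{\left(C,r \right)} = -8$ ($w{\left(C,r \right)} = \left(-6 - 4\right) + 2 = -10 + 2 = -8$)
$w{\left(13,5 \right)} \left(-108\right) + 2 = \left(-8\right) \left(-108\right) + 2 = 864 + 2 = 866$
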